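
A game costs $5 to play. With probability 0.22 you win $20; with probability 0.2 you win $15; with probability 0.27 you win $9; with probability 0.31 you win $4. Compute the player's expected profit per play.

E[payout] = 20·0.22 + 15·0.2 + 9·0.27 + 4·0.31
 = 4.4 + 3 + 2.43 + 1.24
 = 11.07
Net = 11.07 - 5 = 6.07

6.07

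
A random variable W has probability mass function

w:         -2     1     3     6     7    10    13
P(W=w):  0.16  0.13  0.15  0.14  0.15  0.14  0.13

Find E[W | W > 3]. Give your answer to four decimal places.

P(W > 3) = 0.14 + 0.15 + 0.14 + 0.13 = 0.56.
E[W | W > 3] = [6·0.14 + 7·0.15 + 10·0.14 + 13·0.13] / 0.56
 = 4.98 / 0.56
 = 249/28

8.8929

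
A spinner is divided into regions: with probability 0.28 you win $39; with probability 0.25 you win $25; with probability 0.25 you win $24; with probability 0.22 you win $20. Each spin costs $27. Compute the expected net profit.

E[payout] = 39·0.28 + 25·0.25 + 24·0.25 + 20·0.22
 = 10.92 + 6.25 + 6 + 4.4
 = 27.57
Net = 27.57 - 27 = 0.57

0.57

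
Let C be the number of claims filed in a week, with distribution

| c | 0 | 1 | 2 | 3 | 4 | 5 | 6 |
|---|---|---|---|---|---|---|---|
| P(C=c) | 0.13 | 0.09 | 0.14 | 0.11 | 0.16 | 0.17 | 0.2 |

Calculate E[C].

E[C] = Σ c·P(C=c)
 = 0·0.13 + 1·0.09 + 2·0.14 + 3·0.11 + 4·0.16 + 5·0.17 + 6·0.2
 = 0 + 0.09 + 0.28 + 0.33 + 0.64 + 0.85 + 1.2
 = 3.39

3.39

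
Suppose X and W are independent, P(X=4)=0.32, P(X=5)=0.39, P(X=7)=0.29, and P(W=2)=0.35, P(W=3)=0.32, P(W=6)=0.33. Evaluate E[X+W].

8.9

E[X+W] = Σ_x Σ_w (x+w) · P(X=x)P(W=w)
 = 6·0.112 + 7·0.1024 + 10·0.1056 + 7·0.1365 + 8·0.1248 + 11·0.1287 + 9·0.1015 + 10·0.0928 + 13·0.0957
 = 0.672 + 0.7168 + 1.056 + 0.9555 + 0.9984 + 1.4157 + 0.9135 + 0.928 + 1.2441
 = 8.9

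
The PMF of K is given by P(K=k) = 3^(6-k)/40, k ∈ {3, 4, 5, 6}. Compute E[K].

E[K] = Σ k·P(K=k)
 = 3·27/40 + 4·9/40 + 5·3/40 + 6·1/40
 = 81/40 + 9/10 + 3/8 + 3/20
 = 69/20

3.45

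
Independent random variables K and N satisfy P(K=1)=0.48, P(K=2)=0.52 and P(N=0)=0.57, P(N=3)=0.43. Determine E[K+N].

E[K+N] = Σ_k Σ_n (k+n) · P(K=k)P(N=n)
 = 1·0.2736 + 4·0.2064 + 2·0.2964 + 5·0.2236
 = 0.2736 + 0.8256 + 0.5928 + 1.118
 = 2.81

2.81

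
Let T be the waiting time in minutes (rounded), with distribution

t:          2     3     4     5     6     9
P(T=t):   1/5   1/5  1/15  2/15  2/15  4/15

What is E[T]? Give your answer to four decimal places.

E[T] = Σ t·P(T=t)
 = 2·1/5 + 3·1/5 + 4·1/15 + 5·2/15 + 6·2/15 + 9·4/15
 = 2/5 + 3/5 + 4/15 + 2/3 + 4/5 + 12/5
 = 77/15

5.1333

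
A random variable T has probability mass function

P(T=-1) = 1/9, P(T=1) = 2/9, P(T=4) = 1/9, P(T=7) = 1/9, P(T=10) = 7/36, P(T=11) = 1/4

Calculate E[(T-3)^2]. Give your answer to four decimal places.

E[(T-3)^2] = Σ (t-3)^2·P(T=t)
 = 16·1/9 + 4·2/9 + 1·1/9 + 16·1/9 + 49·7/36 + 64·1/4
 = 16/9 + 8/9 + 1/9 + 16/9 + 343/36 + 16
 = 361/12

30.0833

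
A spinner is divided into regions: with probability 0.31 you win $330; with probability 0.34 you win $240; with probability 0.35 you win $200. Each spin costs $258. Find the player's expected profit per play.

-4.1

E[payout] = 330·0.31 + 240·0.34 + 200·0.35
 = 102.3 + 81.6 + 70
 = 253.9
Net = 253.9 - 258 = -4.1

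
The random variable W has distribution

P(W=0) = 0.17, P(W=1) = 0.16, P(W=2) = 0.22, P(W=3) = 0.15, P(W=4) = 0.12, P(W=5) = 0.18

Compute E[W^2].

8.81

E[W^2] = Σ w^2·P(W=w)
 = 0·0.17 + 1·0.16 + 4·0.22 + 9·0.15 + 16·0.12 + 25·0.18
 = 0 + 0.16 + 0.88 + 1.35 + 1.92 + 4.5
 = 8.81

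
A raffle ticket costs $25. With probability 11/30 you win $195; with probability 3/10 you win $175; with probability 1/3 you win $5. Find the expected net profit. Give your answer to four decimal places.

100.6667

E[payout] = 195·11/30 + 175·3/10 + 5·1/3
 = 143/2 + 105/2 + 5/3
 = 377/3
Net = 377/3 - 25 = 302/3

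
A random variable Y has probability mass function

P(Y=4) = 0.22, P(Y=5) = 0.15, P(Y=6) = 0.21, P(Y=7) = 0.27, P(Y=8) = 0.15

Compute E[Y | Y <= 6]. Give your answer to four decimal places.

4.9828

P(Y <= 6) = 0.22 + 0.15 + 0.21 = 0.58.
E[Y | Y <= 6] = [4·0.22 + 5·0.15 + 6·0.21] / 0.58
 = 2.89 / 0.58
 = 289/58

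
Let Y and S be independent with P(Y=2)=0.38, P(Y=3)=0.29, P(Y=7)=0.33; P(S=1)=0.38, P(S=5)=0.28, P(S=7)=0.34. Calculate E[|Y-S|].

2.824

E[|Y-S|] = Σ_y Σ_s |y-s| · P(Y=y)P(S=s)
 = 1·0.1444 + 3·0.1064 + 5·0.1292 + 2·0.1102 + 2·0.0812 + 4·0.0986 + 6·0.1254 + 2·0.0924 + 0·0.1122
 = 0.1444 + 0.3192 + 0.646 + 0.2204 + 0.1624 + 0.3944 + 0.7524 + 0.1848 + 0
 = 2.824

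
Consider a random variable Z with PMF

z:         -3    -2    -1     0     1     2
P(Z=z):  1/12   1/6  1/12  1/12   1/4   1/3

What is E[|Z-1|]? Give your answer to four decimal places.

E[|Z-1|] = Σ |z-1|·P(Z=z)
 = 4·1/12 + 3·1/6 + 2·1/12 + 1·1/12 + 0·1/4 + 1·1/3
 = 1/3 + 1/2 + 1/6 + 1/12 + 0 + 1/3
 = 17/12

1.4167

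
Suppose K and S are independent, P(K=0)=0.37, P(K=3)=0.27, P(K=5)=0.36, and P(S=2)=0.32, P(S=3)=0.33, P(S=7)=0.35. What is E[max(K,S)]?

E[max(K,S)] = Σ_k Σ_s max(k,s) · P(K=k)P(S=s)
 = 2·0.1184 + 3·0.1221 + 7·0.1295 + 3·0.0864 + 3·0.0891 + 7·0.0945 + 5·0.1152 + 5·0.1188 + 7·0.126
 = 0.2368 + 0.3663 + 0.9065 + 0.2592 + 0.2673 + 0.6615 + 0.576 + 0.594 + 0.882
 = 4.7496

4.7496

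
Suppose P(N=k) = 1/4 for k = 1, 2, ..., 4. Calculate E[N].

E[N] = Σ n·P(N=n)
 = 1·1/4 + 2·1/4 + 3·1/4 + 4·1/4
 = 1/4 + 1/2 + 3/4 + 1
 = 5/2

2.5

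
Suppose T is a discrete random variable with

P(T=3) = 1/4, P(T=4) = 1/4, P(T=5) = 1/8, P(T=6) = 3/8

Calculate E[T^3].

119.375

E[T^3] = Σ t^3·P(T=t)
 = 27·1/4 + 64·1/4 + 125·1/8 + 216·3/8
 = 27/4 + 16 + 125/8 + 81
 = 955/8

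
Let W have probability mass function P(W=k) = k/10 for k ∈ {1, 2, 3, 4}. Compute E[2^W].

9.8

E[2^W] = Σ 2^w·P(W=w)
 = 2·1/10 + 4·1/5 + 8·3/10 + 16·2/5
 = 1/5 + 4/5 + 12/5 + 32/5
 = 49/5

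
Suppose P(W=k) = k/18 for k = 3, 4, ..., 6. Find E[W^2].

24

E[W^2] = Σ w^2·P(W=w)
 = 9·1/6 + 16·2/9 + 25·5/18 + 36·1/3
 = 3/2 + 32/9 + 125/18 + 12
 = 24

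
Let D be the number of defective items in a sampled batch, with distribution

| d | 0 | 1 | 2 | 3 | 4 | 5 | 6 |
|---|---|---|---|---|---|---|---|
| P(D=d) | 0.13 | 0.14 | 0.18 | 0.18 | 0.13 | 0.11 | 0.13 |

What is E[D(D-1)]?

E[D(D-1)] = Σ d(d-1)·P(D=d)
 = 0·0.13 + 0·0.14 + 2·0.18 + 6·0.18 + 12·0.13 + 20·0.11 + 30·0.13
 = 0 + 0 + 0.36 + 1.08 + 1.56 + 2.2 + 3.9
 = 9.1

9.1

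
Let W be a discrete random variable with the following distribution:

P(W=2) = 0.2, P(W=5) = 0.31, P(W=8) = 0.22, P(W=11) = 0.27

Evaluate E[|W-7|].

E[|W-7|] = Σ |w-7|·P(W=w)
 = 5·0.2 + 2·0.31 + 1·0.22 + 4·0.27
 = 1 + 0.62 + 0.22 + 1.08
 = 2.92

2.92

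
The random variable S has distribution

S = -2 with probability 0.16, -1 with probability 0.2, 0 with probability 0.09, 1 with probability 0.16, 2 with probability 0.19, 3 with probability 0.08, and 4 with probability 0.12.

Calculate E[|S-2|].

1.9

E[|S-2|] = Σ |s-2|·P(S=s)
 = 4·0.16 + 3·0.2 + 2·0.09 + 1·0.16 + 0·0.19 + 1·0.08 + 2·0.12
 = 0.64 + 0.6 + 0.18 + 0.16 + 0 + 0.08 + 0.24
 = 1.9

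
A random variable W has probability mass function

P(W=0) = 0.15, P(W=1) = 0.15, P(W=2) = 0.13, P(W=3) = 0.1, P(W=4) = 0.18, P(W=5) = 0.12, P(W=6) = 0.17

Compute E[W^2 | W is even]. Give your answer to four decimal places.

15.1111

P(W is even) = 0.15 + 0.13 + 0.18 + 0.17 = 0.63.
E[W^2 | W is even] = [0·0.15 + 4·0.13 + 16·0.18 + 36·0.17] / 0.63
 = 9.52 / 0.63
 = 136/9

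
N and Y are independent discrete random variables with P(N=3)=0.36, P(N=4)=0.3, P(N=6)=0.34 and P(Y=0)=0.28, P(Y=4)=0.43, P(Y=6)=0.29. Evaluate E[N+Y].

7.78

E[N+Y] = Σ_n Σ_y (n+y) · P(N=n)P(Y=y)
 = 3·0.1008 + 7·0.1548 + 9·0.1044 + 4·0.084 + 8·0.129 + 10·0.087 + 6·0.0952 + 10·0.1462 + 12·0.0986
 = 0.3024 + 1.0836 + 0.9396 + 0.336 + 1.032 + 0.87 + 0.5712 + 1.462 + 1.1832
 = 7.78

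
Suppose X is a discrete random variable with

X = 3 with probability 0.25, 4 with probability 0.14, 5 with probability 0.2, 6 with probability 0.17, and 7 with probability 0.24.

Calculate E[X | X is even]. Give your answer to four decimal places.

P(X is even) = 0.14 + 0.17 = 0.31.
E[X | X is even] = [4·0.14 + 6·0.17] / 0.31
 = 1.58 / 0.31
 = 158/31

5.0968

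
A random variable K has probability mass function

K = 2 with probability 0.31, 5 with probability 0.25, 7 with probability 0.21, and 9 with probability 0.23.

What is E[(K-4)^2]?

9.13

E[(K-4)^2] = Σ (k-4)^2·P(K=k)
 = 4·0.31 + 1·0.25 + 9·0.21 + 25·0.23
 = 1.24 + 0.25 + 1.89 + 5.75
 = 9.13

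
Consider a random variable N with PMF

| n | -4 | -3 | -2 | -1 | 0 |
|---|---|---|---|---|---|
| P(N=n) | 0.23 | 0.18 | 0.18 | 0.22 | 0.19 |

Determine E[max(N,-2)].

E[max(N,-2)] = Σ max(n,-2)·P(N=n)
 = (-2)·0.23 + (-2)·0.18 + (-2)·0.18 + (-1)·0.22 + 0·0.19
 = (-0.46) + (-0.36) + (-0.36) + (-0.22) + 0
 = -1.4

-1.4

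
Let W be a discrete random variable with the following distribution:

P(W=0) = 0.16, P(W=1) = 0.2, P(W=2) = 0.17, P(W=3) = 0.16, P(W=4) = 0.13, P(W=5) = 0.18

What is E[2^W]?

E[2^W] = Σ 2^w·P(W=w)
 = 1·0.16 + 2·0.2 + 4·0.17 + 8·0.16 + 16·0.13 + 32·0.18
 = 0.16 + 0.4 + 0.68 + 1.28 + 2.08 + 5.76
 = 10.36

10.36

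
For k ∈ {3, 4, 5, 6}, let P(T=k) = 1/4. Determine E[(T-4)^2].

1.5

E[(T-4)^2] = Σ (t-4)^2·P(T=t)
 = 1·1/4 + 0·1/4 + 1·1/4 + 4·1/4
 = 1/4 + 0 + 1/4 + 1
 = 3/2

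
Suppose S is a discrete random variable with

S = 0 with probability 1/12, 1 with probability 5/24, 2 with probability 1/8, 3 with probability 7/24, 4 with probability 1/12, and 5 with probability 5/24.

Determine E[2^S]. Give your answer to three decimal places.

11.333

E[2^S] = Σ 2^s·P(S=s)
 = 1·1/12 + 2·5/24 + 4·1/8 + 8·7/24 + 16·1/12 + 32·5/24
 = 1/12 + 5/12 + 1/2 + 7/3 + 4/3 + 20/3
 = 34/3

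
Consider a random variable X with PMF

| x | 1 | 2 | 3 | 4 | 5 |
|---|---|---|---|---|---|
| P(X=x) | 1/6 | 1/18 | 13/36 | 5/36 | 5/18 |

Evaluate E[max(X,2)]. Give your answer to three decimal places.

3.472

E[max(X,2)] = Σ max(x,2)·P(X=x)
 = 2·1/6 + 2·1/18 + 3·13/36 + 4·5/36 + 5·5/18
 = 1/3 + 1/9 + 13/12 + 5/9 + 25/18
 = 125/36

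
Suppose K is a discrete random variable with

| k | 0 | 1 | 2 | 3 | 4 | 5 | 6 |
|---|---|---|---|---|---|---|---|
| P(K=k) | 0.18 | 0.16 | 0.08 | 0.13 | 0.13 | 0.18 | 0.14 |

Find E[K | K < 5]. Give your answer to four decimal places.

1.8088

P(K < 5) = 0.18 + 0.16 + 0.08 + 0.13 + 0.13 = 0.68.
E[K | K < 5] = [0·0.18 + 1·0.16 + 2·0.08 + 3·0.13 + 4·0.13] / 0.68
 = 1.23 / 0.68
 = 123/68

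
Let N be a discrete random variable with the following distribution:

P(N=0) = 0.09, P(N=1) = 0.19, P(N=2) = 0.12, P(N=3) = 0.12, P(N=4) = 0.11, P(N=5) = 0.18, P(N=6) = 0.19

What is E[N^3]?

E[N^3] = Σ n^3·P(N=n)
 = 0·0.09 + 1·0.19 + 8·0.12 + 27·0.12 + 64·0.11 + 125·0.18 + 216·0.19
 = 0 + 0.19 + 0.96 + 3.24 + 7.04 + 22.5 + 41.04
 = 74.97

74.97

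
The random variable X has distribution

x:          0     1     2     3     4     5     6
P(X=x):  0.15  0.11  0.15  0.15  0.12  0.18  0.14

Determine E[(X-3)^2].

E[(X-3)^2] = Σ (x-3)^2·P(X=x)
 = 9·0.15 + 4·0.11 + 1·0.15 + 0·0.15 + 1·0.12 + 4·0.18 + 9·0.14
 = 1.35 + 0.44 + 0.15 + 0 + 0.12 + 0.72 + 1.26
 = 4.04

4.04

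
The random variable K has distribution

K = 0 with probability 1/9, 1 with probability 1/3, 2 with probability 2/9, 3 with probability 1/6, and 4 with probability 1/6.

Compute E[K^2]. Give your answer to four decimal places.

5.3889

E[K^2] = Σ k^2·P(K=k)
 = 0·1/9 + 1·1/3 + 4·2/9 + 9·1/6 + 16·1/6
 = 0 + 1/3 + 8/9 + 3/2 + 8/3
 = 97/18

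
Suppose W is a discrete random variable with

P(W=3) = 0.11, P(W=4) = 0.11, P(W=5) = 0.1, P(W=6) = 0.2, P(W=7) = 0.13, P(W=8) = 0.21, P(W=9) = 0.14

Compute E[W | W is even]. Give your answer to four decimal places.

6.3846

P(W is even) = 0.11 + 0.2 + 0.21 = 0.52.
E[W | W is even] = [4·0.11 + 6·0.2 + 8·0.21] / 0.52
 = 3.32 / 0.52
 = 83/13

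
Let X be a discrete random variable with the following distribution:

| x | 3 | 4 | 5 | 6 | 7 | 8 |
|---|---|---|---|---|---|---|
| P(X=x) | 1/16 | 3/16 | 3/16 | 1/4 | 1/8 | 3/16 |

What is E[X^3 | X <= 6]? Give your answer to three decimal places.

P(X <= 6) = 1/16 + 3/16 + 3/16 + 1/4 = 11/16.
E[X^3 | X <= 6] = [27·1/16 + 64·3/16 + 125·3/16 + 216·1/4] / (11/16)
 = 729/8 / (11/16)
 = 1458/11

132.545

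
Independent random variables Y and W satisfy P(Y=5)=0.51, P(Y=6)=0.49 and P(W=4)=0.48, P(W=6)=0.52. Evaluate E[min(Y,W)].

4.7748

E[min(Y,W)] = Σ_y Σ_w min(y,w) · P(Y=y)P(W=w)
 = 4·0.2448 + 5·0.2652 + 4·0.2352 + 6·0.2548
 = 0.9792 + 1.326 + 0.9408 + 1.5288
 = 4.7748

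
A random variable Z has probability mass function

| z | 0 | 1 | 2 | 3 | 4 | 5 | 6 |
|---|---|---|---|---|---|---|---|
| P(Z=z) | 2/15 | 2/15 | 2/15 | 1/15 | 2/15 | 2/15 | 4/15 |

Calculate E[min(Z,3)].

E[min(Z,3)] = Σ min(z,3)·P(Z=z)
 = 0·2/15 + 1·2/15 + 2·2/15 + 3·1/15 + 3·2/15 + 3·2/15 + 3·4/15
 = 0 + 2/15 + 4/15 + 1/5 + 2/5 + 2/5 + 4/5
 = 11/5

2.2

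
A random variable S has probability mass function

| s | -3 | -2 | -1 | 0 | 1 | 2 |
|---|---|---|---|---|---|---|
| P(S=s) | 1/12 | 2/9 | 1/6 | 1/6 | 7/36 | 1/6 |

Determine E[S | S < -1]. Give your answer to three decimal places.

P(S < -1) = 1/12 + 2/9 = 11/36.
E[S | S < -1] = [(-3)·1/12 + (-2)·2/9] / (11/36)
 = -25/36 / (11/36)
 = -25/11

-2.273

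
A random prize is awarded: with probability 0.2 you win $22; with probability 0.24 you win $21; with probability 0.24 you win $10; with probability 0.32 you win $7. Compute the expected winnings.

14.08

E[payout] = 22·0.2 + 21·0.24 + 10·0.24 + 7·0.32
 = 4.4 + 5.04 + 2.4 + 2.24
 = 14.08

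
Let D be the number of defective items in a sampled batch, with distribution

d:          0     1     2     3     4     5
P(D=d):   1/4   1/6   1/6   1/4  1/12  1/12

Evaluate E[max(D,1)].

E[max(D,1)] = Σ max(d,1)·P(D=d)
 = 1·1/4 + 1·1/6 + 2·1/6 + 3·1/4 + 4·1/12 + 5·1/12
 = 1/4 + 1/6 + 1/3 + 3/4 + 1/3 + 5/12
 = 9/4

2.25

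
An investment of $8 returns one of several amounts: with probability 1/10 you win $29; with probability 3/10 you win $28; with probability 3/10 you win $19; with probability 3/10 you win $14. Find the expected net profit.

13.2

E[payout] = 29·1/10 + 28·3/10 + 19·3/10 + 14·3/10
 = 29/10 + 42/5 + 57/10 + 21/5
 = 106/5
Net = 106/5 - 8 = 66/5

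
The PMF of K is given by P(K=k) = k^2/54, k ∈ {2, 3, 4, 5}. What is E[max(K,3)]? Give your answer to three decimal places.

E[max(K,3)] = Σ max(k,3)·P(K=k)
 = 3·2/27 + 3·1/6 + 4·8/27 + 5·25/54
 = 2/9 + 1/2 + 32/27 + 125/54
 = 38/9

4.222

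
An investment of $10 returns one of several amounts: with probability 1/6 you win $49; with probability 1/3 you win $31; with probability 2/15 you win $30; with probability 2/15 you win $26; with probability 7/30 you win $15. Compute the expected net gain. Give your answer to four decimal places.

E[payout] = 49·1/6 + 31·1/3 + 30·2/15 + 26·2/15 + 15·7/30
 = 49/6 + 31/3 + 4 + 52/15 + 7/2
 = 442/15
Net = 442/15 - 10 = 292/15

19.4667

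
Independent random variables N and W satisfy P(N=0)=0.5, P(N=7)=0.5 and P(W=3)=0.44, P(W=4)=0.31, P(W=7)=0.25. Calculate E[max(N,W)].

E[max(N,W)] = Σ_n Σ_w max(n,w) · P(N=n)P(W=w)
 = 3·0.22 + 4·0.155 + 7·0.125 + 7·0.22 + 7·0.155 + 7·0.125
 = 0.66 + 0.62 + 0.875 + 1.54 + 1.085 + 0.875
 = 5.655

5.655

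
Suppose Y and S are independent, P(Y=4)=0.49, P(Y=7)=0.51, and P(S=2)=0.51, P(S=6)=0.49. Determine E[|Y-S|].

2.5304

E[|Y-S|] = Σ_y Σ_s |y-s| · P(Y=y)P(S=s)
 = 2·0.2499 + 2·0.2401 + 5·0.2601 + 1·0.2499
 = 0.4998 + 0.4802 + 1.3005 + 0.2499
 = 2.5304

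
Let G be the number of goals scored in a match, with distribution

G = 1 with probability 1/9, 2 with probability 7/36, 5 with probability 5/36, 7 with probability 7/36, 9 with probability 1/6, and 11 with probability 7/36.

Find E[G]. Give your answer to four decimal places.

6.1944

E[G] = Σ g·P(G=g)
 = 1·1/9 + 2·7/36 + 5·5/36 + 7·7/36 + 9·1/6 + 11·7/36
 = 1/9 + 7/18 + 25/36 + 49/36 + 3/2 + 77/36
 = 223/36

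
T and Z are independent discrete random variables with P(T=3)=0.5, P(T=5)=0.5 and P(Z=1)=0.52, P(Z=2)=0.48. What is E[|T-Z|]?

E[|T-Z|] = Σ_t Σ_z |t-z| · P(T=t)P(Z=z)
 = 2·0.26 + 1·0.24 + 4·0.26 + 3·0.24
 = 0.52 + 0.24 + 1.04 + 0.72
 = 2.52

2.52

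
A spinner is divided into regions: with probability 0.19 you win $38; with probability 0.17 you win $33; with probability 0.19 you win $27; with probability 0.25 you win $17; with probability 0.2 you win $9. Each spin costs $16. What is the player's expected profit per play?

8.01

E[payout] = 38·0.19 + 33·0.17 + 27·0.19 + 17·0.25 + 9·0.2
 = 7.22 + 5.61 + 5.13 + 4.25 + 1.8
 = 24.01
Net = 24.01 - 16 = 8.01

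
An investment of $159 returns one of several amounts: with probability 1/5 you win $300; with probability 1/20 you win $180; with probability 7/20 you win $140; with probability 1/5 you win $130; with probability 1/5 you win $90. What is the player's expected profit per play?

3

E[payout] = 300·1/5 + 180·1/20 + 140·7/20 + 130·1/5 + 90·1/5
 = 60 + 9 + 49 + 26 + 18
 = 162
Net = 162 - 159 = 3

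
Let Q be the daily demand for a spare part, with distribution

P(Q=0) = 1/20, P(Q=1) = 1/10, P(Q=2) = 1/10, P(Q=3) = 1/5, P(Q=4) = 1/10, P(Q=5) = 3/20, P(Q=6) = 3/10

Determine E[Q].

3.85

E[Q] = Σ q·P(Q=q)
 = 0·1/20 + 1·1/10 + 2·1/10 + 3·1/5 + 4·1/10 + 5·3/20 + 6·3/10
 = 0 + 1/10 + 1/5 + 3/5 + 2/5 + 3/4 + 9/5
 = 77/20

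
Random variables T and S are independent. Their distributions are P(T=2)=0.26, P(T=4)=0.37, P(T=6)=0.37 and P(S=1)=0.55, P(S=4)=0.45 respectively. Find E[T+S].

E[T+S] = Σ_t Σ_s (t+s) · P(T=t)P(S=s)
 = 3·0.143 + 6·0.117 + 5·0.2035 + 8·0.1665 + 7·0.2035 + 10·0.1665
 = 0.429 + 0.702 + 1.0175 + 1.332 + 1.4245 + 1.665
 = 6.57

6.57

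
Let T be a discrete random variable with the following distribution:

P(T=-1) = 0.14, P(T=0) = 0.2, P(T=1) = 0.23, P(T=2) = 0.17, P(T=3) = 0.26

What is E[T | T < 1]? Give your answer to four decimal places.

-0.4118

P(T < 1) = 0.14 + 0.2 = 0.34.
E[T | T < 1] = [(-1)·0.14 + 0·0.2] / 0.34
 = -0.14 / 0.34
 = -7/17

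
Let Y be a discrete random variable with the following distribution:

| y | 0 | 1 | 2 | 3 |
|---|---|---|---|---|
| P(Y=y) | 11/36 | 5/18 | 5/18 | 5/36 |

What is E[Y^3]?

6.25

E[Y^3] = Σ y^3·P(Y=y)
 = 0·11/36 + 1·5/18 + 8·5/18 + 27·5/36
 = 0 + 5/18 + 20/9 + 15/4
 = 25/4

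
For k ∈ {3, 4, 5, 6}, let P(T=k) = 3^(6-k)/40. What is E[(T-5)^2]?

2.95

E[(T-5)^2] = Σ (t-5)^2·P(T=t)
 = 4·27/40 + 1·9/40 + 0·3/40 + 1·1/40
 = 27/10 + 9/40 + 0 + 1/40
 = 59/20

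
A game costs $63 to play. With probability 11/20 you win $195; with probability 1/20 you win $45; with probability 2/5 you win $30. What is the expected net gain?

58.5

E[payout] = 195·11/20 + 45·1/20 + 30·2/5
 = 429/4 + 9/4 + 12
 = 243/2
Net = 243/2 - 63 = 117/2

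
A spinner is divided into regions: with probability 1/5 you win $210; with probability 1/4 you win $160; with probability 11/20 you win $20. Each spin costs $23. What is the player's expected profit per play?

70

E[payout] = 210·1/5 + 160·1/4 + 20·11/20
 = 42 + 40 + 11
 = 93
Net = 93 - 23 = 70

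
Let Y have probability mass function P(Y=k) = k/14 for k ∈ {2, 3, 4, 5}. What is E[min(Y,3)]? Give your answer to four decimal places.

E[min(Y,3)] = Σ min(y,3)·P(Y=y)
 = 2·1/7 + 3·3/14 + 3·2/7 + 3·5/14
 = 2/7 + 9/14 + 6/7 + 15/14
 = 20/7

2.8571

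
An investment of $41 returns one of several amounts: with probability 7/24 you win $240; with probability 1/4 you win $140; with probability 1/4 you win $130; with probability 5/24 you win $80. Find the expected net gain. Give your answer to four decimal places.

113.1667

E[payout] = 240·7/24 + 140·1/4 + 130·1/4 + 80·5/24
 = 70 + 35 + 65/2 + 50/3
 = 925/6
Net = 925/6 - 41 = 679/6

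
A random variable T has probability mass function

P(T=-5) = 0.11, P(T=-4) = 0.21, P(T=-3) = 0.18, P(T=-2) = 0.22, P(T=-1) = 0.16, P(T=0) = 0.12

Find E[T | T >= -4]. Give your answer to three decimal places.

-2.225

P(T >= -4) = 0.21 + 0.18 + 0.22 + 0.16 + 0.12 = 0.89.
E[T | T >= -4] = [(-4)·0.21 + (-3)·0.18 + (-2)·0.22 + (-1)·0.16 + 0·0.12] / 0.89
 = -1.98 / 0.89
 = -198/89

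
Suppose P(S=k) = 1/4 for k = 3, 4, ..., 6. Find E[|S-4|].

1

E[|S-4|] = Σ |s-4|·P(S=s)
 = 1·1/4 + 0·1/4 + 1·1/4 + 2·1/4
 = 1/4 + 0 + 1/4 + 1/2
 = 1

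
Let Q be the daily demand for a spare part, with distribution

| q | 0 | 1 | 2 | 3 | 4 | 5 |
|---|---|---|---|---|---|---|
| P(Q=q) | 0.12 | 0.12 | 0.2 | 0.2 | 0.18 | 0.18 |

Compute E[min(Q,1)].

E[min(Q,1)] = Σ min(q,1)·P(Q=q)
 = 0·0.12 + 1·0.12 + 1·0.2 + 1·0.2 + 1·0.18 + 1·0.18
 = 0 + 0.12 + 0.2 + 0.2 + 0.18 + 0.18
 = 0.88

0.88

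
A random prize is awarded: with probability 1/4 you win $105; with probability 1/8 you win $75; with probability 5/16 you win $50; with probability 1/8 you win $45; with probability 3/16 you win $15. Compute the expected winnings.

E[payout] = 105·1/4 + 75·1/8 + 50·5/16 + 45·1/8 + 15·3/16
 = 105/4 + 75/8 + 125/8 + 45/8 + 45/16
 = 955/16

59.6875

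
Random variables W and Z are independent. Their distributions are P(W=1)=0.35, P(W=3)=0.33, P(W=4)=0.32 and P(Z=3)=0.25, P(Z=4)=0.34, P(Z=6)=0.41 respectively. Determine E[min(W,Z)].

E[min(W,Z)] = Σ_w Σ_z min(w,z) · P(W=w)P(Z=z)
 = 1·0.0875 + 1·0.119 + 1·0.1435 + 3·0.0825 + 3·0.1122 + 3·0.1353 + 3·0.08 + 4·0.1088 + 4·0.1312
 = 0.0875 + 0.119 + 0.1435 + 0.2475 + 0.3366 + 0.4059 + 0.24 + 0.4352 + 0.5248
 = 2.54

2.54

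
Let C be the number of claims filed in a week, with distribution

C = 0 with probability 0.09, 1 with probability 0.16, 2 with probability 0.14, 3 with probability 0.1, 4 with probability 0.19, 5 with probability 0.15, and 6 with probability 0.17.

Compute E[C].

E[C] = Σ c·P(C=c)
 = 0·0.09 + 1·0.16 + 2·0.14 + 3·0.1 + 4·0.19 + 5·0.15 + 6·0.17
 = 0 + 0.16 + 0.28 + 0.3 + 0.76 + 0.75 + 1.02
 = 3.27

3.27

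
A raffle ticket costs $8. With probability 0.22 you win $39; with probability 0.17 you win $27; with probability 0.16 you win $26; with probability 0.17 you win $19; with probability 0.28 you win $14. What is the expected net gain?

E[payout] = 39·0.22 + 27·0.17 + 26·0.16 + 19·0.17 + 14·0.28
 = 8.58 + 4.59 + 4.16 + 3.23 + 3.92
 = 24.48
Net = 24.48 - 8 = 16.48

16.48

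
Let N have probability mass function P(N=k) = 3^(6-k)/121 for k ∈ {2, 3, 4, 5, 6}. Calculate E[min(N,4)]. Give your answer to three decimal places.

2.438

E[min(N,4)] = Σ min(n,4)·P(N=n)
 = 2·81/121 + 3·27/121 + 4·9/121 + 4·3/121 + 4·1/121
 = 162/121 + 81/121 + 36/121 + 12/121 + 4/121
 = 295/121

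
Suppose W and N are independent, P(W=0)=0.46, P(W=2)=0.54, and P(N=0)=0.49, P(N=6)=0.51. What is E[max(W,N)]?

E[max(W,N)] = Σ_w Σ_n max(w,n) · P(W=w)P(N=n)
 = 0·0.2254 + 6·0.2346 + 2·0.2646 + 6·0.2754
 = 0 + 1.4076 + 0.5292 + 1.6524
 = 3.5892

3.5892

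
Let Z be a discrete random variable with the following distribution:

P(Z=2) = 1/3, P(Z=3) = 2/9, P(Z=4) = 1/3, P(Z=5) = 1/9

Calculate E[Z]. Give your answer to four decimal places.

E[Z] = Σ z·P(Z=z)
 = 2·1/3 + 3·2/9 + 4·1/3 + 5·1/9
 = 2/3 + 2/3 + 4/3 + 5/9
 = 29/9

3.2222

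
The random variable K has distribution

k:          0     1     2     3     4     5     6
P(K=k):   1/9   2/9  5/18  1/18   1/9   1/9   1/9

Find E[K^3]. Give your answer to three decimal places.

48.944

E[K^3] = Σ k^3·P(K=k)
 = 0·1/9 + 1·2/9 + 8·5/18 + 27·1/18 + 64·1/9 + 125·1/9 + 216·1/9
 = 0 + 2/9 + 20/9 + 3/2 + 64/9 + 125/9 + 24
 = 881/18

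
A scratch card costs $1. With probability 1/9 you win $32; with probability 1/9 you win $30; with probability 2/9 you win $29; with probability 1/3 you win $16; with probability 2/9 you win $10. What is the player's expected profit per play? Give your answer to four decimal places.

E[payout] = 32·1/9 + 30·1/9 + 29·2/9 + 16·1/3 + 10·2/9
 = 32/9 + 10/3 + 58/9 + 16/3 + 20/9
 = 188/9
Net = 188/9 - 1 = 179/9

19.8889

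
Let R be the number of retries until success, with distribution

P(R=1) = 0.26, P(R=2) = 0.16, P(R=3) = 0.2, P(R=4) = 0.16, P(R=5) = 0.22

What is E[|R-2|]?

E[|R-2|] = Σ |r-2|·P(R=r)
 = 1·0.26 + 0·0.16 + 1·0.2 + 2·0.16 + 3·0.22
 = 0.26 + 0 + 0.2 + 0.32 + 0.66
 = 1.44

1.44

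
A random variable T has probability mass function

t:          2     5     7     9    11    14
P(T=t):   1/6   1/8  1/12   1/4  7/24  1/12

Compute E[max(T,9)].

10

E[max(T,9)] = Σ max(t,9)·P(T=t)
 = 9·1/6 + 9·1/8 + 9·1/12 + 9·1/4 + 11·7/24 + 14·1/12
 = 3/2 + 9/8 + 3/4 + 9/4 + 77/24 + 7/6
 = 10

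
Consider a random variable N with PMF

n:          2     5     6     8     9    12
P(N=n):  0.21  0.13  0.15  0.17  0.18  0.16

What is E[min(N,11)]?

E[min(N,11)] = Σ min(n,11)·P(N=n)
 = 2·0.21 + 5·0.13 + 6·0.15 + 8·0.17 + 9·0.18 + 11·0.16
 = 0.42 + 0.65 + 0.9 + 1.36 + 1.62 + 1.76
 = 6.71

6.71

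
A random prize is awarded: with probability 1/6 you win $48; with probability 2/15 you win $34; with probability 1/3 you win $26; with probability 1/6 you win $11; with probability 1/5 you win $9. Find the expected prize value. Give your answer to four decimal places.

E[payout] = 48·1/6 + 34·2/15 + 26·1/3 + 11·1/6 + 9·1/5
 = 8 + 68/15 + 26/3 + 11/6 + 9/5
 = 149/6

24.8333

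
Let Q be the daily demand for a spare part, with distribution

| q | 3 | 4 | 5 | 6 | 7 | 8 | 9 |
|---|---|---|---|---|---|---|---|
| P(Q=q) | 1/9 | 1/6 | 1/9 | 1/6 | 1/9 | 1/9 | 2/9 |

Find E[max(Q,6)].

E[max(Q,6)] = Σ max(q,6)·P(Q=q)
 = 6·1/9 + 6·1/6 + 6·1/9 + 6·1/6 + 7·1/9 + 8·1/9 + 9·2/9
 = 2/3 + 1 + 2/3 + 1 + 7/9 + 8/9 + 2
 = 7

7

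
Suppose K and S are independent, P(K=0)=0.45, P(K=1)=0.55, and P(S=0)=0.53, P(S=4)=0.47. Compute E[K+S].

2.43

E[K+S] = Σ_k Σ_s (k+s) · P(K=k)P(S=s)
 = 0·0.2385 + 4·0.2115 + 1·0.2915 + 5·0.2585
 = 0 + 0.846 + 0.2915 + 1.2925
 = 2.43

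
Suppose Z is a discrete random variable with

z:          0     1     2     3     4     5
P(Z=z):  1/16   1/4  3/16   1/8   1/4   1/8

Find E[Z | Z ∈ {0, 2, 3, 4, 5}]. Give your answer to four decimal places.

3.1667

P(Z ∈ {0, 2, 3, 4, 5}) = 1/16 + 3/16 + 1/8 + 1/4 + 1/8 = 3/4.
E[Z | Z ∈ {0, 2, 3, 4, 5}] = [0·1/16 + 2·3/16 + 3·1/8 + 4·1/4 + 5·1/8] / (3/4)
 = 19/8 / (3/4)
 = 19/6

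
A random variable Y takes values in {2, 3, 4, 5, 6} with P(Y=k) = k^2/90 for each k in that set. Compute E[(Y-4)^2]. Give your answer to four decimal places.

E[(Y-4)^2] = Σ (y-4)^2·P(Y=y)
 = 4·2/45 + 1·1/10 + 0·8/45 + 1·5/18 + 4·2/5
 = 8/45 + 1/10 + 0 + 5/18 + 8/5
 = 97/45

2.1556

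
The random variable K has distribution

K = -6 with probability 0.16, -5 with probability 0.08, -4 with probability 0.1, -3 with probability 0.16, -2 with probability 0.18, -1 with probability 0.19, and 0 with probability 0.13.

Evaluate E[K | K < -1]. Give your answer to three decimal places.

P(K < -1) = 0.16 + 0.08 + 0.1 + 0.16 + 0.18 = 0.68.
E[K | K < -1] = [(-6)·0.16 + (-5)·0.08 + (-4)·0.1 + (-3)·0.16 + (-2)·0.18] / 0.68
 = -2.6 / 0.68
 = -65/17

-3.824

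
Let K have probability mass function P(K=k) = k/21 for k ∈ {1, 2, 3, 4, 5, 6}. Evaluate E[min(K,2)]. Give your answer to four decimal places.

1.9524

E[min(K,2)] = Σ min(k,2)·P(K=k)
 = 1·1/21 + 2·2/21 + 2·1/7 + 2·4/21 + 2·5/21 + 2·2/7
 = 1/21 + 4/21 + 2/7 + 8/21 + 10/21 + 4/7
 = 41/21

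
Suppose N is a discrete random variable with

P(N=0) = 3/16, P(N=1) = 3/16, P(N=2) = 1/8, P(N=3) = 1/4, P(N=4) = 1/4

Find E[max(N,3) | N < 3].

3

P(N < 3) = 3/16 + 3/16 + 1/8 = 1/2.
E[max(N,3) | N < 3] = [3·3/16 + 3·3/16 + 3·1/8] / (1/2)
 = 3/2 / (1/2)
 = 3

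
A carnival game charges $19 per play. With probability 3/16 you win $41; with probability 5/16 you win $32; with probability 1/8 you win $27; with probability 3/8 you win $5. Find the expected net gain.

E[payout] = 41·3/16 + 32·5/16 + 27·1/8 + 5·3/8
 = 123/16 + 10 + 27/8 + 15/8
 = 367/16
Net = 367/16 - 19 = 63/16

3.9375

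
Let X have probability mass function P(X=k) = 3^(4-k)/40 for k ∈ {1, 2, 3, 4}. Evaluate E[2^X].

3.25

E[2^X] = Σ 2^x·P(X=x)
 = 2·27/40 + 4·9/40 + 8·3/40 + 16·1/40
 = 27/20 + 9/10 + 3/5 + 2/5
 = 13/4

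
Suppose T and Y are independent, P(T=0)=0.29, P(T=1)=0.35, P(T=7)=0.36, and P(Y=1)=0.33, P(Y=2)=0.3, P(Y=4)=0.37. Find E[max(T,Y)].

E[max(T,Y)] = Σ_t Σ_y max(t,y) · P(T=t)P(Y=y)
 = 1·0.0957 + 2·0.087 + 4·0.1073 + 1·0.1155 + 2·0.105 + 4·0.1295 + 7·0.1188 + 7·0.108 + 7·0.1332
 = 0.0957 + 0.174 + 0.4292 + 0.1155 + 0.21 + 0.518 + 0.8316 + 0.756 + 0.9324
 = 4.0624

4.0624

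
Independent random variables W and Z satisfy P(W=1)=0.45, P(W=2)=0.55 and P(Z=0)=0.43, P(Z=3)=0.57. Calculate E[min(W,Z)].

0.8835

E[min(W,Z)] = Σ_w Σ_z min(w,z) · P(W=w)P(Z=z)
 = 0·0.1935 + 1·0.2565 + 0·0.2365 + 2·0.3135
 = 0 + 0.2565 + 0 + 0.627
 = 0.8835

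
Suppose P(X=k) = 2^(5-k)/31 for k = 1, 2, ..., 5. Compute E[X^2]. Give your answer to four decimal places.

E[X^2] = Σ x^2·P(X=x)
 = 1·16/31 + 4·8/31 + 9·4/31 + 16·2/31 + 25·1/31
 = 16/31 + 32/31 + 36/31 + 32/31 + 25/31
 = 141/31

4.5484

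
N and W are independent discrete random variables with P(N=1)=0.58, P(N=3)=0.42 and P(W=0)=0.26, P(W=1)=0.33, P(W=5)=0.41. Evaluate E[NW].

E[NW] = Σ_n Σ_w nw · P(N=n)P(W=w)
 = 0·0.1508 + 1·0.1914 + 5·0.2378 + 0·0.1092 + 3·0.1386 + 15·0.1722
 = 0 + 0.1914 + 1.189 + 0 + 0.4158 + 2.583
 = 4.3792

4.3792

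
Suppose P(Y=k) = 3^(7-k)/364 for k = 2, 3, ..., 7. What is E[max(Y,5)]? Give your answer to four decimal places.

5.0137

E[max(Y,5)] = Σ max(y,5)·P(Y=y)
 = 5·243/364 + 5·81/364 + 5·27/364 + 5·9/364 + 6·3/364 + 7·1/364
 = 1215/364 + 405/364 + 135/364 + 45/364 + 9/182 + 1/52
 = 1825/364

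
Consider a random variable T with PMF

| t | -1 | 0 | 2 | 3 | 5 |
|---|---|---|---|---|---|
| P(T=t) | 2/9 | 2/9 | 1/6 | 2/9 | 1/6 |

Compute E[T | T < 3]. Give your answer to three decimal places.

P(T < 3) = 2/9 + 2/9 + 1/6 = 11/18.
E[T | T < 3] = [(-1)·2/9 + 0·2/9 + 2·1/6] / (11/18)
 = 1/9 / (11/18)
 = 2/11

0.182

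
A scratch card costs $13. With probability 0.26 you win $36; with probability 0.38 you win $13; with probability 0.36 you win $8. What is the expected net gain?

4.18

E[payout] = 36·0.26 + 13·0.38 + 8·0.36
 = 9.36 + 4.94 + 2.88
 = 17.18
Net = 17.18 - 13 = 4.18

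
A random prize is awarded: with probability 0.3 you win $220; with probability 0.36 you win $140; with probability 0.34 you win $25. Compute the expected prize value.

124.9

E[payout] = 220·0.3 + 140·0.36 + 25·0.34
 = 66 + 50.4 + 8.5
 = 124.9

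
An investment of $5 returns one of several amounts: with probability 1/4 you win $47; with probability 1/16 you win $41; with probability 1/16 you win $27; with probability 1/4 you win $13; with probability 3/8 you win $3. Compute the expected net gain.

15.375

E[payout] = 47·1/4 + 41·1/16 + 27·1/16 + 13·1/4 + 3·3/8
 = 47/4 + 41/16 + 27/16 + 13/4 + 9/8
 = 163/8
Net = 163/8 - 5 = 123/8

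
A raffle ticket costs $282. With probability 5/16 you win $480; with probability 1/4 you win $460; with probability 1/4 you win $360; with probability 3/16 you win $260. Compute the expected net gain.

E[payout] = 480·5/16 + 460·1/4 + 360·1/4 + 260·3/16
 = 150 + 115 + 90 + 195/4
 = 1615/4
Net = 1615/4 - 282 = 487/4

121.75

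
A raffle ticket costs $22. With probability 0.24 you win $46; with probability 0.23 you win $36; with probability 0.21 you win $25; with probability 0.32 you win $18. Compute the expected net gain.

8.33

E[payout] = 46·0.24 + 36·0.23 + 25·0.21 + 18·0.32
 = 11.04 + 8.28 + 5.25 + 5.76
 = 30.33
Net = 30.33 - 22 = 8.33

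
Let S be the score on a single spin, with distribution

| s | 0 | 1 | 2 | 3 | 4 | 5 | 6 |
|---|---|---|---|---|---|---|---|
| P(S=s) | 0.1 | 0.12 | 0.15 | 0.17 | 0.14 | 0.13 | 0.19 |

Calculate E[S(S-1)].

11.3

E[S(S-1)] = Σ s(s-1)·P(S=s)
 = 0·0.1 + 0·0.12 + 2·0.15 + 6·0.17 + 12·0.14 + 20·0.13 + 30·0.19
 = 0 + 0 + 0.3 + 1.02 + 1.68 + 2.6 + 5.7
 = 11.3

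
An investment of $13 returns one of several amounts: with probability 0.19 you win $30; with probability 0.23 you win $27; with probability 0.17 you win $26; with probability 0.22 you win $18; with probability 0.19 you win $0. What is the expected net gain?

E[payout] = 30·0.19 + 27·0.23 + 26·0.17 + 18·0.22 + 0·0.19
 = 5.7 + 6.21 + 4.42 + 3.96 + 0
 = 20.29
Net = 20.29 - 13 = 7.29

7.29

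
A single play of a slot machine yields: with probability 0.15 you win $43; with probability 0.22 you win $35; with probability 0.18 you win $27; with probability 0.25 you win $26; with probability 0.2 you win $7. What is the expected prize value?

26.91

E[payout] = 43·0.15 + 35·0.22 + 27·0.18 + 26·0.25 + 7·0.2
 = 6.45 + 7.7 + 4.86 + 6.5 + 1.4
 = 26.91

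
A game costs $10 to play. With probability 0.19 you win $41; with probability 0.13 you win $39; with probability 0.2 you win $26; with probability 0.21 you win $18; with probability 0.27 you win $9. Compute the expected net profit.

E[payout] = 41·0.19 + 39·0.13 + 26·0.2 + 18·0.21 + 9·0.27
 = 7.79 + 5.07 + 5.2 + 3.78 + 2.43
 = 24.27
Net = 24.27 - 10 = 14.27

14.27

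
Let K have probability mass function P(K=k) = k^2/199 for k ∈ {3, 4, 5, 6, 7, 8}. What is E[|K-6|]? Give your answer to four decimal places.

E[|K-6|] = Σ |k-6|·P(K=k)
 = 3·9/199 + 2·16/199 + 1·25/199 + 0·36/199 + 1·49/199 + 2·64/199
 = 27/199 + 32/199 + 25/199 + 0 + 49/199 + 128/199
 = 261/199

1.3116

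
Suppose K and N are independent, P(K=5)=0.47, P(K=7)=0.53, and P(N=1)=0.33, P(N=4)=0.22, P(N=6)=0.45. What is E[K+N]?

9.97

E[K+N] = Σ_k Σ_n (k+n) · P(K=k)P(N=n)
 = 6·0.1551 + 9·0.1034 + 11·0.2115 + 8·0.1749 + 11·0.1166 + 13·0.2385
 = 0.9306 + 0.9306 + 2.3265 + 1.3992 + 1.2826 + 3.1005
 = 9.97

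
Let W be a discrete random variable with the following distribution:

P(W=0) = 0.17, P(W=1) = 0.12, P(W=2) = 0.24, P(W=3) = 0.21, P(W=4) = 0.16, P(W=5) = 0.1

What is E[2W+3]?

E[2W+3] = Σ (2w+3)·P(W=w)
 = 3·0.17 + 5·0.12 + 7·0.24 + 9·0.21 + 11·0.16 + 13·0.1
 = 0.51 + 0.6 + 1.68 + 1.89 + 1.76 + 1.3
 = 7.74

7.74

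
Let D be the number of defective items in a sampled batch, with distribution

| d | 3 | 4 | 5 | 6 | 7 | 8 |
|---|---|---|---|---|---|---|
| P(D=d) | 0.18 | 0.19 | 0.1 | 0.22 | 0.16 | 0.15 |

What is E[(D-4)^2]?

E[(D-4)^2] = Σ (d-4)^2·P(D=d)
 = 1·0.18 + 0·0.19 + 1·0.1 + 4·0.22 + 9·0.16 + 16·0.15
 = 0.18 + 0 + 0.1 + 0.88 + 1.44 + 2.4
 = 5

5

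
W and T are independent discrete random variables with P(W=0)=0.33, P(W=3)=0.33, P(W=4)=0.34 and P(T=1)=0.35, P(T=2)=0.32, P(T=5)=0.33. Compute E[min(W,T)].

1.4388

E[min(W,T)] = Σ_w Σ_t min(w,t) · P(W=w)P(T=t)
 = 0·0.1155 + 0·0.1056 + 0·0.1089 + 1·0.1155 + 2·0.1056 + 3·0.1089 + 1·0.119 + 2·0.1088 + 4·0.1122
 = 0 + 0 + 0 + 0.1155 + 0.2112 + 0.3267 + 0.119 + 0.2176 + 0.4488
 = 1.4388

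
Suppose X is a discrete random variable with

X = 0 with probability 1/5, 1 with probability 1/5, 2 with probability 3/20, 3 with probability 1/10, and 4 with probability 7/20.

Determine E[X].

2.2

E[X] = Σ x·P(X=x)
 = 0·1/5 + 1·1/5 + 2·3/20 + 3·1/10 + 4·7/20
 = 0 + 1/5 + 3/10 + 3/10 + 7/5
 = 11/5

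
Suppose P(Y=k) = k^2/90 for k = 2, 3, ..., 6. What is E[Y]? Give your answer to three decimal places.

4.889

E[Y] = Σ y·P(Y=y)
 = 2·2/45 + 3·1/10 + 4·8/45 + 5·5/18 + 6·2/5
 = 4/45 + 3/10 + 32/45 + 25/18 + 12/5
 = 44/9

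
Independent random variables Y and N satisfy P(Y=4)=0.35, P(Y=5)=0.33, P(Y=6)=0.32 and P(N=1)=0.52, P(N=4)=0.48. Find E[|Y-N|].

2.53

E[|Y-N|] = Σ_y Σ_n |y-n| · P(Y=y)P(N=n)
 = 3·0.182 + 0·0.168 + 4·0.1716 + 1·0.1584 + 5·0.1664 + 2·0.1536
 = 0.546 + 0 + 0.6864 + 0.1584 + 0.832 + 0.3072
 = 2.53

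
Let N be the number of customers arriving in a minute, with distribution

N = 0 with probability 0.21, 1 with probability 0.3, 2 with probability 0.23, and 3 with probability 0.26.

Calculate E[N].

E[N] = Σ n·P(N=n)
 = 0·0.21 + 1·0.3 + 2·0.23 + 3·0.26
 = 0 + 0.3 + 0.46 + 0.78
 = 1.54

1.54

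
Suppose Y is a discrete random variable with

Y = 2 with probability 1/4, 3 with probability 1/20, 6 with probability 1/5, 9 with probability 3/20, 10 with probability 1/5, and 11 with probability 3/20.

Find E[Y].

6.85

E[Y] = Σ y·P(Y=y)
 = 2·1/4 + 3·1/20 + 6·1/5 + 9·3/20 + 10·1/5 + 11·3/20
 = 1/2 + 3/20 + 6/5 + 27/20 + 2 + 33/20
 = 137/20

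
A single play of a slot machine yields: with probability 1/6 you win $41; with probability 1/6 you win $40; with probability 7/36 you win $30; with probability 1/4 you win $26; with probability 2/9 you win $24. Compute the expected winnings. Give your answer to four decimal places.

31.1667

E[payout] = 41·1/6 + 40·1/6 + 30·7/36 + 26·1/4 + 24·2/9
 = 41/6 + 20/3 + 35/6 + 13/2 + 16/3
 = 187/6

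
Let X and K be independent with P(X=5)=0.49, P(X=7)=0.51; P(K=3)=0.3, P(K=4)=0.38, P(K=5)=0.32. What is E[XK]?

24.2004

E[XK] = Σ_x Σ_k xk · P(X=x)P(K=k)
 = 15·0.147 + 20·0.1862 + 25·0.1568 + 21·0.153 + 28·0.1938 + 35·0.1632
 = 2.205 + 3.724 + 3.92 + 3.213 + 5.4264 + 5.712
 = 24.2004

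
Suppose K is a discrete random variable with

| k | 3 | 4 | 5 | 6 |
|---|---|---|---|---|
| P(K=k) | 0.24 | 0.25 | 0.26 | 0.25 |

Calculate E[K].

4.52

E[K] = Σ k·P(K=k)
 = 3·0.24 + 4·0.25 + 5·0.26 + 6·0.25
 = 0.72 + 1 + 1.3 + 1.5
 = 4.52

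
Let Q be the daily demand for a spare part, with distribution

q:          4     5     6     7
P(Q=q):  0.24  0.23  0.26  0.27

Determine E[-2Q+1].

-10.12

E[-2Q+1] = Σ (-2q+1)·P(Q=q)
 = (-7)·0.24 + (-9)·0.23 + (-11)·0.26 + (-13)·0.27
 = (-1.68) + (-2.07) + (-2.86) + (-3.51)
 = -10.12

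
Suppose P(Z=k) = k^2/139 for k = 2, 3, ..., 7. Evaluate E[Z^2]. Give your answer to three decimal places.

E[Z^2] = Σ z^2·P(Z=z)
 = 4·4/139 + 9·9/139 + 16·16/139 + 25·25/139 + 36·36/139 + 49·49/139
 = 16/139 + 81/139 + 256/139 + 625/139 + 1296/139 + 2401/139
 = 4675/139

33.633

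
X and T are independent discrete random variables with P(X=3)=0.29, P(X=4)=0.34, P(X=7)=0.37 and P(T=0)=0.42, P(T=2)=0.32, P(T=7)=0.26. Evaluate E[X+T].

7.28

E[X+T] = Σ_x Σ_t (x+t) · P(X=x)P(T=t)
 = 3·0.1218 + 5·0.0928 + 10·0.0754 + 4·0.1428 + 6·0.1088 + 11·0.0884 + 7·0.1554 + 9·0.1184 + 14·0.0962
 = 0.3654 + 0.464 + 0.754 + 0.5712 + 0.6528 + 0.9724 + 1.0878 + 1.0656 + 1.3468
 = 7.28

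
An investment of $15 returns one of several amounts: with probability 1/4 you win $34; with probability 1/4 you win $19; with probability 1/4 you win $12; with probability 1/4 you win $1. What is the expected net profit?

1.5

E[payout] = 34·1/4 + 19·1/4 + 12·1/4 + 1·1/4
 = 17/2 + 19/4 + 3 + 1/4
 = 33/2
Net = 33/2 - 15 = 3/2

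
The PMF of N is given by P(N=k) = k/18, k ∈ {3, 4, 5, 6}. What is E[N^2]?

24

E[N^2] = Σ n^2·P(N=n)
 = 9·1/6 + 16·2/9 + 25·5/18 + 36·1/3
 = 3/2 + 32/9 + 125/18 + 12
 = 24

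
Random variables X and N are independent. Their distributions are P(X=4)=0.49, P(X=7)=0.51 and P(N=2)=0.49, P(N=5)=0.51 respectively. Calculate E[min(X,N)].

E[min(X,N)] = Σ_x Σ_n min(x,n) · P(X=x)P(N=n)
 = 2·0.2401 + 4·0.2499 + 2·0.2499 + 5·0.2601
 = 0.4802 + 0.9996 + 0.4998 + 1.3005
 = 3.2801

3.2801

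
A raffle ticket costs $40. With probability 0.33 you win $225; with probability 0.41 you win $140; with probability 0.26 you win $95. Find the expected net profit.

E[payout] = 225·0.33 + 140·0.41 + 95·0.26
 = 74.25 + 57.4 + 24.7
 = 156.35
Net = 156.35 - 40 = 116.35

116.35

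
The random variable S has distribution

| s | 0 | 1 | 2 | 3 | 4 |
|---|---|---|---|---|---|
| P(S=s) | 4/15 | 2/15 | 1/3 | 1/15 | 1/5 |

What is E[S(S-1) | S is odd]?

P(S is odd) = 2/15 + 1/15 = 1/5.
E[S(S-1) | S is odd] = [0·2/15 + 6·1/15] / (1/5)
 = 2/5 / (1/5)
 = 2

2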